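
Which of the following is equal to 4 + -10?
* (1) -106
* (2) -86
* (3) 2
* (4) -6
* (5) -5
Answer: 4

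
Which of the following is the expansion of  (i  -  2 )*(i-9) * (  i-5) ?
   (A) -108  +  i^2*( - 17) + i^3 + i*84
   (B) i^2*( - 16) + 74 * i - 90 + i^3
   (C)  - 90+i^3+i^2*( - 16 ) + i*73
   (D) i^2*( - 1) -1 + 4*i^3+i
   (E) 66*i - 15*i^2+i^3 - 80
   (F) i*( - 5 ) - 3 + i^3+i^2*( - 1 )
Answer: C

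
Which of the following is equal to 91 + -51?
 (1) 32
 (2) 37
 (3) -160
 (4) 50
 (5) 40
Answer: 5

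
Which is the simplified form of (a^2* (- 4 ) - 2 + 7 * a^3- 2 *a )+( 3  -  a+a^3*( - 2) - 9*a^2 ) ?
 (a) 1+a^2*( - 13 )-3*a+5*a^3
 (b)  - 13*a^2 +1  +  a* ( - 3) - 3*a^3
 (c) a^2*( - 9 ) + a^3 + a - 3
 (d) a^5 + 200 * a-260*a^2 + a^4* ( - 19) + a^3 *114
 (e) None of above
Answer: a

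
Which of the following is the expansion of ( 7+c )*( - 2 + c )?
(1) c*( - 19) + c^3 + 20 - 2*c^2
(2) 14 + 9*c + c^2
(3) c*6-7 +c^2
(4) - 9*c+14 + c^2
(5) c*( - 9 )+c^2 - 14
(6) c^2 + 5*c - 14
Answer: 6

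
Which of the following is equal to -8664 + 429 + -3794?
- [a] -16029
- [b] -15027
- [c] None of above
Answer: c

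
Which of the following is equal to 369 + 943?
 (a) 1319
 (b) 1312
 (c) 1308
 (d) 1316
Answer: b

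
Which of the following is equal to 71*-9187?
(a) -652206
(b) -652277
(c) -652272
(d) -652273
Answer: b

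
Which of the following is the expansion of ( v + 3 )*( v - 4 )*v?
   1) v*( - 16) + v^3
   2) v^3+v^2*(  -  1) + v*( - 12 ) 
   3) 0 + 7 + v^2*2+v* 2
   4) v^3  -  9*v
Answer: 2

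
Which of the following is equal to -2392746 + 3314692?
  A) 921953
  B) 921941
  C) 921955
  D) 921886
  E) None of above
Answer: E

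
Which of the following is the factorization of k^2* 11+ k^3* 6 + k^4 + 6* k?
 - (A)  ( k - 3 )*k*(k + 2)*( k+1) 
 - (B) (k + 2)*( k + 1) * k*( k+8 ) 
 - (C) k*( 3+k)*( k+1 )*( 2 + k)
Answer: C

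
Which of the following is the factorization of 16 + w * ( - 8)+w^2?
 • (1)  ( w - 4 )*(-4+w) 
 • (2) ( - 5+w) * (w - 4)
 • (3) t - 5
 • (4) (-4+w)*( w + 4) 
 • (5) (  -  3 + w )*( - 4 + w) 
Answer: 1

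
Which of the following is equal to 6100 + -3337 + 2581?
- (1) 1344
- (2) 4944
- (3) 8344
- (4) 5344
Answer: 4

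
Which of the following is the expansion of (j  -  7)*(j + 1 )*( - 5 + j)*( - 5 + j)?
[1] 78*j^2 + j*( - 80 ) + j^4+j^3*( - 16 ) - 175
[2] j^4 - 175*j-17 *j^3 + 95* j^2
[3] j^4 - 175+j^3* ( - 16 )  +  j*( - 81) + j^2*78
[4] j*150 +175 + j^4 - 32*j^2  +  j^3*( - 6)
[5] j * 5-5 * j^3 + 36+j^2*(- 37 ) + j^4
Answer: 1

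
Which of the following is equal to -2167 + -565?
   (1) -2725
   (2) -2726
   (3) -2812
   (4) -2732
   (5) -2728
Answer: 4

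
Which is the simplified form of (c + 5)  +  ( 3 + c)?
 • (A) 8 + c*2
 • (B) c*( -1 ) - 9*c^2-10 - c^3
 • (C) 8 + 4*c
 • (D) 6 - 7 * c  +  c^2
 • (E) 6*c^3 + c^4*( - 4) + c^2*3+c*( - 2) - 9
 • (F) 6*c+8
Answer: A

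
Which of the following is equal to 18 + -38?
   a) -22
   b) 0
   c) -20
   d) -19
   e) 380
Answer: c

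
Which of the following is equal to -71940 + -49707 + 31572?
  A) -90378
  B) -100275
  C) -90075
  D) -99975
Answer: C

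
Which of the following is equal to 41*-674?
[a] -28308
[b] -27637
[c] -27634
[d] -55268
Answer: c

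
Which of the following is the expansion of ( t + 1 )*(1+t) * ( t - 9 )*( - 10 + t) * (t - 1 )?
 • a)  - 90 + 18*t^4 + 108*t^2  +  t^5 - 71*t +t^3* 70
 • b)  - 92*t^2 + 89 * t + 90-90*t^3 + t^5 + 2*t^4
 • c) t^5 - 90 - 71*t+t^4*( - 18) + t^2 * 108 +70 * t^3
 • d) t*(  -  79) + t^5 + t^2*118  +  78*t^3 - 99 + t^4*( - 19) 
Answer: c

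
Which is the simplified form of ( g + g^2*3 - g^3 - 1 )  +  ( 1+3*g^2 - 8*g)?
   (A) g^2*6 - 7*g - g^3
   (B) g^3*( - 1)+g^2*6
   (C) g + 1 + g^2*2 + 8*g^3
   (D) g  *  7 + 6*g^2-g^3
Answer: A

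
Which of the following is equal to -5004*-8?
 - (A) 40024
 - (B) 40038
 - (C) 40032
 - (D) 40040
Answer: C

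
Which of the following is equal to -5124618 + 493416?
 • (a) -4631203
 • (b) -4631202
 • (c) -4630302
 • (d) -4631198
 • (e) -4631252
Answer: b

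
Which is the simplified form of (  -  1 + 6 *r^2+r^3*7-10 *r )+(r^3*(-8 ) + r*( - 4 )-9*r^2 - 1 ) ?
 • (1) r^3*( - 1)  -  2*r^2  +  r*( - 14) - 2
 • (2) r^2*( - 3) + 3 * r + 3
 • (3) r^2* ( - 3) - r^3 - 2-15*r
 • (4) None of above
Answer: 4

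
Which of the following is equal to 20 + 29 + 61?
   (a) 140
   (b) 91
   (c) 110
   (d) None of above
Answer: c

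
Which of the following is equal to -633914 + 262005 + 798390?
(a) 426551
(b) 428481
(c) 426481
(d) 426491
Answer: c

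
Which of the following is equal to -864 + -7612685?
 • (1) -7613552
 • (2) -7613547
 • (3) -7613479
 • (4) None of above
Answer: 4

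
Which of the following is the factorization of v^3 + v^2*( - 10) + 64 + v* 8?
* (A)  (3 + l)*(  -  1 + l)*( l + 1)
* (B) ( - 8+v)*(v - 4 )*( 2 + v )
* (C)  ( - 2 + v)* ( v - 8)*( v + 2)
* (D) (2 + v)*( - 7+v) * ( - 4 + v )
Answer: B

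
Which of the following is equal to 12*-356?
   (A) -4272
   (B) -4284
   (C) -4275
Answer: A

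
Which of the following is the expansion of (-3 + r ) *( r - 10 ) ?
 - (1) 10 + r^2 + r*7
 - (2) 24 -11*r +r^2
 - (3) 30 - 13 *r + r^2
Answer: 3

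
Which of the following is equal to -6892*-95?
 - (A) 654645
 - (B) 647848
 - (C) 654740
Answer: C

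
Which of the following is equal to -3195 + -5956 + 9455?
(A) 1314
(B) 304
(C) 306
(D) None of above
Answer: B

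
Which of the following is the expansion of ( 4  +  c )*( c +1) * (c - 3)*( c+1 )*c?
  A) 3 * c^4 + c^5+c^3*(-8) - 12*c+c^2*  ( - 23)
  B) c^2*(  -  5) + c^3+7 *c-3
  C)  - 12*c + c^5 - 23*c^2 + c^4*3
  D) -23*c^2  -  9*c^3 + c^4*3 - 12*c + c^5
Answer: D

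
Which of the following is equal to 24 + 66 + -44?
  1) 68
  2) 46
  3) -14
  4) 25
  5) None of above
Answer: 2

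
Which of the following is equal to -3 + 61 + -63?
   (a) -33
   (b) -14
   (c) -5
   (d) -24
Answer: c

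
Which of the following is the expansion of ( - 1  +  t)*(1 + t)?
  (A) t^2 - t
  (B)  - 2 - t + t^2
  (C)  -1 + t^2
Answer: C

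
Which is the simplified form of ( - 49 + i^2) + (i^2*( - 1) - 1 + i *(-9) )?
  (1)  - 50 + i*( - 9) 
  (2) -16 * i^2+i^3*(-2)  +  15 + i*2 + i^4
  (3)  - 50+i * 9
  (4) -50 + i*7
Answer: 1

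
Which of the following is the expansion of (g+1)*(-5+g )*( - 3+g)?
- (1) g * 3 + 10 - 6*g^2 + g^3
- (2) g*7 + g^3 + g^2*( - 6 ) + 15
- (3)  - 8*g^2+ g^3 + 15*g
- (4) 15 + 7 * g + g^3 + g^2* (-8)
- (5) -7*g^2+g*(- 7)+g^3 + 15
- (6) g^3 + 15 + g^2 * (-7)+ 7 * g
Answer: 6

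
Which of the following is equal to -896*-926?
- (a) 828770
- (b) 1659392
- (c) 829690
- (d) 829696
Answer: d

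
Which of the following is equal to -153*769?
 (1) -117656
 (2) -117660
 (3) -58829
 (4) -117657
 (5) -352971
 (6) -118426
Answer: 4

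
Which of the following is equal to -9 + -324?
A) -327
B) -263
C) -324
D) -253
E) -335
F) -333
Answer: F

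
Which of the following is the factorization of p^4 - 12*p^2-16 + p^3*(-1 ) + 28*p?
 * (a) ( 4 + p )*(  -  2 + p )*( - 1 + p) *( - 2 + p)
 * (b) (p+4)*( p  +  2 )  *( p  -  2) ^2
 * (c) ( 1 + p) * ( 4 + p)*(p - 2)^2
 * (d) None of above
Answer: a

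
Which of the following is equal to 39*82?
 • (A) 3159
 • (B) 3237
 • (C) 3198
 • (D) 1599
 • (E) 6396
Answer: C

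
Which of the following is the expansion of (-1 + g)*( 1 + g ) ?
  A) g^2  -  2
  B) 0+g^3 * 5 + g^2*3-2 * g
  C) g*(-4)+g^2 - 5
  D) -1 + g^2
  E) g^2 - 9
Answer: D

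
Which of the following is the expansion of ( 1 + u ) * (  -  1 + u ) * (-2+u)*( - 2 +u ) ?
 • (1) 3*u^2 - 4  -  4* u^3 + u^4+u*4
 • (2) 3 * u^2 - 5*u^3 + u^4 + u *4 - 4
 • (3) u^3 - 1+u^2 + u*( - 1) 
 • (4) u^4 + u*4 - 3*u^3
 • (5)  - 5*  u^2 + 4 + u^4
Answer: 1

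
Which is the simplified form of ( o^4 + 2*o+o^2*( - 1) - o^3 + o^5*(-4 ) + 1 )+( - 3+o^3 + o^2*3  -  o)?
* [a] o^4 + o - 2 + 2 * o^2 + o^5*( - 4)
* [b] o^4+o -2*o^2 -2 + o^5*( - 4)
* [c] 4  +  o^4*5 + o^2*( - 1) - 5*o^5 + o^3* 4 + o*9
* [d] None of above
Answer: a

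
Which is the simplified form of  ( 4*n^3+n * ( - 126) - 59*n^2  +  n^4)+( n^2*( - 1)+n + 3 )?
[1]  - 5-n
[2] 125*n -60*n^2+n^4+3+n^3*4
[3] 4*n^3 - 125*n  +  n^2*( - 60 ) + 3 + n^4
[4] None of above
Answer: 3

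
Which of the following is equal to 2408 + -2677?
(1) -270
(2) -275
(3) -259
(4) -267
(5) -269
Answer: 5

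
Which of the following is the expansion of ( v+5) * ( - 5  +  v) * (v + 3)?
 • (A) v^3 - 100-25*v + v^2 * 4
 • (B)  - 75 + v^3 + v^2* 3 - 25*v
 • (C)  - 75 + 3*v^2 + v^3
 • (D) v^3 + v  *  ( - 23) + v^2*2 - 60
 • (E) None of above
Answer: B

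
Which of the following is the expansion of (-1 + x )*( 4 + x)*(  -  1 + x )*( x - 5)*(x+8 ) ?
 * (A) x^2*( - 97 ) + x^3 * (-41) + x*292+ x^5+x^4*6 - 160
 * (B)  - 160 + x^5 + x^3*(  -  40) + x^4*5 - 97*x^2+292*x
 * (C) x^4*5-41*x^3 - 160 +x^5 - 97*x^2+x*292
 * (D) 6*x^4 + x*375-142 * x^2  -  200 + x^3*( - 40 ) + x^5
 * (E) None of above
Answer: C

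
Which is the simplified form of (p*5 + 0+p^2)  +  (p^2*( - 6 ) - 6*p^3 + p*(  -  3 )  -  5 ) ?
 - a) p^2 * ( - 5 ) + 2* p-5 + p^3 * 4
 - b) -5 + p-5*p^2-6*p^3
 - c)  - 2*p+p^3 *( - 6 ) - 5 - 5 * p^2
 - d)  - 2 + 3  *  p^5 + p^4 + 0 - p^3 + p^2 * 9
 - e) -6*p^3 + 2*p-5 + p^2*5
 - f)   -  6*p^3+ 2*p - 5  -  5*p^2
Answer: f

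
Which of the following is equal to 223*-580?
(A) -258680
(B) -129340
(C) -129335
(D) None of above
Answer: B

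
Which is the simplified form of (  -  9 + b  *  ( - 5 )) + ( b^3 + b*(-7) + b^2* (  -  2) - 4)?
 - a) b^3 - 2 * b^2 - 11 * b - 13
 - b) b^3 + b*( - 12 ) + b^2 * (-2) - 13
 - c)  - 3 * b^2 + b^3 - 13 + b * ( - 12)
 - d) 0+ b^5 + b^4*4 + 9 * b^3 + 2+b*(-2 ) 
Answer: b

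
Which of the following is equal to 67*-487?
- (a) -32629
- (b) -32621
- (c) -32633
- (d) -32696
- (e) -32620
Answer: a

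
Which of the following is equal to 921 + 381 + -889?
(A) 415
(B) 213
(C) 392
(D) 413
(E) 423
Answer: D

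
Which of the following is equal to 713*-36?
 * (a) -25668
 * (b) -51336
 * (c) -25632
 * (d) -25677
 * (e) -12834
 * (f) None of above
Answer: a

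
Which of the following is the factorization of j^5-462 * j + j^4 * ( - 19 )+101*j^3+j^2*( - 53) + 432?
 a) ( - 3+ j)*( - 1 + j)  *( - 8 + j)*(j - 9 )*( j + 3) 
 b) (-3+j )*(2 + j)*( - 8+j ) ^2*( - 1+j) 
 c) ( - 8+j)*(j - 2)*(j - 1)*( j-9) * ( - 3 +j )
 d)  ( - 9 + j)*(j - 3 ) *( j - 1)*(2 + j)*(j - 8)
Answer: d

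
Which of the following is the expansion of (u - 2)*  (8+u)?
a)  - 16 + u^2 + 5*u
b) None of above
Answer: b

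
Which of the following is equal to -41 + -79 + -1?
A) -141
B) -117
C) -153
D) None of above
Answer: D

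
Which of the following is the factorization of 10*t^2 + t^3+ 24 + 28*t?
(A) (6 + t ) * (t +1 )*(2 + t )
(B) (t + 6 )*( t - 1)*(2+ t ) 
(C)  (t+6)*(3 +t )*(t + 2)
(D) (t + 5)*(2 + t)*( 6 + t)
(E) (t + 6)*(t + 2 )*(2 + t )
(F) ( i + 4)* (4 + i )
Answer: E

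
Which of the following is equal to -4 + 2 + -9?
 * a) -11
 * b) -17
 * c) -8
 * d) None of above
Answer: a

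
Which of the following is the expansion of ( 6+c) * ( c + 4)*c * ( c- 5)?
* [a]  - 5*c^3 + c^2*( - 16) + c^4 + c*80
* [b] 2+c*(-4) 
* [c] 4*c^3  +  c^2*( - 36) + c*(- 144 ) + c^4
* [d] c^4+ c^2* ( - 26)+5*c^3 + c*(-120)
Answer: d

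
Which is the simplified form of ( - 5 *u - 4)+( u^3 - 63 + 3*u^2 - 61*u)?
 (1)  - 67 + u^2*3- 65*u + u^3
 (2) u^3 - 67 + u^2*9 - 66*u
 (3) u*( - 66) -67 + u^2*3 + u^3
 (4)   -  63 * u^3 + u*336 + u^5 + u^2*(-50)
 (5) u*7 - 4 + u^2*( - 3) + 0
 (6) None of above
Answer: 3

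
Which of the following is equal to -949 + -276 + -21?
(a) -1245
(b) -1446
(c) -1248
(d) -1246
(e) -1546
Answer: d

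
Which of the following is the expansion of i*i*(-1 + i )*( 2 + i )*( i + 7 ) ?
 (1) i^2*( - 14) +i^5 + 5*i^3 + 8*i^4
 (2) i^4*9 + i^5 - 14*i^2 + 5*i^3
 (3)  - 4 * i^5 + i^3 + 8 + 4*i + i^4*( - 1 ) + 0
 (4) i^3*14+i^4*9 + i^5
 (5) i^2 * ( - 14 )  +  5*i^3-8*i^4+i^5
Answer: 1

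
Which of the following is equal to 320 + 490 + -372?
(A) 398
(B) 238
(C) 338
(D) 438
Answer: D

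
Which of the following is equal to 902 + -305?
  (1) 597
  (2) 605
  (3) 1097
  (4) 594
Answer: 1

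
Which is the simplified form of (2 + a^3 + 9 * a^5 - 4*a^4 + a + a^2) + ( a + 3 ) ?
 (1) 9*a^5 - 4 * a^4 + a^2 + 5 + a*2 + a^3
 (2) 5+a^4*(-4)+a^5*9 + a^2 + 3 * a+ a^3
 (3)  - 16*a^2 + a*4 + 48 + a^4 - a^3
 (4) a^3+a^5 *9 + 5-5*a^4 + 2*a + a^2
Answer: 1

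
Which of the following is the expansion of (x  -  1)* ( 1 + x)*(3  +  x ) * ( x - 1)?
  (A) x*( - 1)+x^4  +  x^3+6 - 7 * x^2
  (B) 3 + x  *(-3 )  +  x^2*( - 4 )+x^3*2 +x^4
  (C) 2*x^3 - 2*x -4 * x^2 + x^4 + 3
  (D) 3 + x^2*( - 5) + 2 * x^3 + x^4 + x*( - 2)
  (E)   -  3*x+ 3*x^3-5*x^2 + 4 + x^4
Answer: C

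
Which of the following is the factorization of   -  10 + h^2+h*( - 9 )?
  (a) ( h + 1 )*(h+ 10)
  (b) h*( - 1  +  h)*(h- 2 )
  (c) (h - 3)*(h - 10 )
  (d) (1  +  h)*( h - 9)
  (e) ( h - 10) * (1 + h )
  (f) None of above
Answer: e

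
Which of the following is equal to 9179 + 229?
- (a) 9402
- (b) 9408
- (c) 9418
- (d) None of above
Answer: b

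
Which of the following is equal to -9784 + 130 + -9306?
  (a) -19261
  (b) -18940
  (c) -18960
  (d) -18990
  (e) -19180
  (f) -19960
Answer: c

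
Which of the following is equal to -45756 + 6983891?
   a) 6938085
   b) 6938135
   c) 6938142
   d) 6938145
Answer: b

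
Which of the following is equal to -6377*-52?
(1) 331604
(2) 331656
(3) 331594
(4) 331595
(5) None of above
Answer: 1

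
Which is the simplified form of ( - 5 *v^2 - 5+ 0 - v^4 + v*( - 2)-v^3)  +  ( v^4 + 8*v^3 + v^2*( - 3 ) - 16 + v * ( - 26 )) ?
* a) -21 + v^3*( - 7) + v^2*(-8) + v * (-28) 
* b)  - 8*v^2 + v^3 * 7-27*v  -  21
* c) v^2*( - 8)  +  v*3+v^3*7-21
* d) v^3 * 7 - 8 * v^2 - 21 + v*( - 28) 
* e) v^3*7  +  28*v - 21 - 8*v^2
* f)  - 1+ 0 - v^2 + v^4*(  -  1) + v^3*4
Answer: d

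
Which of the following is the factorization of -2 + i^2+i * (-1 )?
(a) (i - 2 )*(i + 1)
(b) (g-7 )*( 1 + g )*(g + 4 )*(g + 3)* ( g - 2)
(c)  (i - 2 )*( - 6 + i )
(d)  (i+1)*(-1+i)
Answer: a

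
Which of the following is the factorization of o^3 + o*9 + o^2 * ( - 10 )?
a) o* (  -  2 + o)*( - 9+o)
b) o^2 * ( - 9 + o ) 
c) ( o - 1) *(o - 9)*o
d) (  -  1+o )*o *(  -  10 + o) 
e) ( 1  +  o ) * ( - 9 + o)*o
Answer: c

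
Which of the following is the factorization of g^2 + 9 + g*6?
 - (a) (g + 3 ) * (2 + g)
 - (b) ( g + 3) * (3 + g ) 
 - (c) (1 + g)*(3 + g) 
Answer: b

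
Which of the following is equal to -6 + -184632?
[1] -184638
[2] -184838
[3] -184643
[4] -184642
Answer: 1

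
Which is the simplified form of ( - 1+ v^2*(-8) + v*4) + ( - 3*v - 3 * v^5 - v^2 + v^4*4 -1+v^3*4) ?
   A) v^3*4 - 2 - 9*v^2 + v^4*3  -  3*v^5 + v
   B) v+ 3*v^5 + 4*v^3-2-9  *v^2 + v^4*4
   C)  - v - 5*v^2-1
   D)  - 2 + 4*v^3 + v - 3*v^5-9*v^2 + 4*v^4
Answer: D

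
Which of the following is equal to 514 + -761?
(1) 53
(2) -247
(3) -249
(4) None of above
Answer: 2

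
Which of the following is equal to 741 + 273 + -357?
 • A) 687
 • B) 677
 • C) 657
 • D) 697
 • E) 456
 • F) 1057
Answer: C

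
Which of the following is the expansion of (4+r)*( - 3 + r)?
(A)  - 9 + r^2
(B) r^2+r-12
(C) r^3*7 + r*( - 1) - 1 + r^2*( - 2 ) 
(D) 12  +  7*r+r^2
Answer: B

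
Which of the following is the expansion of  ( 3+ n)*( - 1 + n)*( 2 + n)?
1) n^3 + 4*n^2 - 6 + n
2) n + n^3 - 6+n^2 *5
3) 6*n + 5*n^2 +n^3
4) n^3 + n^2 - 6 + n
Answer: 1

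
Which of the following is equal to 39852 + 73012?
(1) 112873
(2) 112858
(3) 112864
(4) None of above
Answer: 3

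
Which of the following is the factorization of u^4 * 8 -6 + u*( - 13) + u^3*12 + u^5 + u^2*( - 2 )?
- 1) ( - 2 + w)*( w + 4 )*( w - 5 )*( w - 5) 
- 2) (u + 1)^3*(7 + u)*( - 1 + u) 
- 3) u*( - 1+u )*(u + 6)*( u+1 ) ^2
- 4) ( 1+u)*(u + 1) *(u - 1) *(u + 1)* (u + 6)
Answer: 4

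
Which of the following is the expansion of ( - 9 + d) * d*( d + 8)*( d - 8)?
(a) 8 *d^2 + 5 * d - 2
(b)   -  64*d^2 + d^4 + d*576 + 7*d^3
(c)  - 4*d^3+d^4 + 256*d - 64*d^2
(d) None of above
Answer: d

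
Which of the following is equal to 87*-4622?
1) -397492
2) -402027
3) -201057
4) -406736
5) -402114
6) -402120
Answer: 5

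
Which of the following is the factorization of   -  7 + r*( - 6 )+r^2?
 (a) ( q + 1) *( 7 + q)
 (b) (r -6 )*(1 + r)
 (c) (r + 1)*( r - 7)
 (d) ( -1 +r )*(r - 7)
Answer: c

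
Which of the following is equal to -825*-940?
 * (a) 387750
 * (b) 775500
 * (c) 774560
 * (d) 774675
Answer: b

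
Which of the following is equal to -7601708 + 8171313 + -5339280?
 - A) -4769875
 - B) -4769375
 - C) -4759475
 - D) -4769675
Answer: D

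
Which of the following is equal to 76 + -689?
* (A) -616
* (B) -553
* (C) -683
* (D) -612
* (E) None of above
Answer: E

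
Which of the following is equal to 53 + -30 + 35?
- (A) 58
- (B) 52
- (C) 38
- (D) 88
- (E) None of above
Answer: A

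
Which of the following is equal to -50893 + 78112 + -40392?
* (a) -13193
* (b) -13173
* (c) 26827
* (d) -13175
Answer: b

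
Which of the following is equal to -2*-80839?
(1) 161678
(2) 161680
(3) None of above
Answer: 1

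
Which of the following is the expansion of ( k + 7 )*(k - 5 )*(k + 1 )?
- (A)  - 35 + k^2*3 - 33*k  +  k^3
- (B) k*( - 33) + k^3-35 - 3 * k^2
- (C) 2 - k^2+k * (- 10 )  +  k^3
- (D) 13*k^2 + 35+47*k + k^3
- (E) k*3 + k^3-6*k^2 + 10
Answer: A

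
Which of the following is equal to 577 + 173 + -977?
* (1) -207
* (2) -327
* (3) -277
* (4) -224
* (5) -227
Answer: 5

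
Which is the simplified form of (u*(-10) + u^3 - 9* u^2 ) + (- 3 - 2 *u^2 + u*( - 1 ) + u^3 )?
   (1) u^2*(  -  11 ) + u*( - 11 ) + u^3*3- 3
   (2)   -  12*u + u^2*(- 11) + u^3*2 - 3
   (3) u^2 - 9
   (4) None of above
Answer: 4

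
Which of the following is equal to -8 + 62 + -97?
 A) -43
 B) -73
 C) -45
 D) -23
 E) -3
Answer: A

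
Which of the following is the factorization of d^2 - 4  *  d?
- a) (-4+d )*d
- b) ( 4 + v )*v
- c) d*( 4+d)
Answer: a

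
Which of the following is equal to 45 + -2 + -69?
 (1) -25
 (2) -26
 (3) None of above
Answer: 2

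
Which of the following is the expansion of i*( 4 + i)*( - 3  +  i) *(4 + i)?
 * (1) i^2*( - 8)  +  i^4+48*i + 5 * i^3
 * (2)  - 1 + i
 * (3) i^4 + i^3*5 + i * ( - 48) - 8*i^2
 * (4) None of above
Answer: 3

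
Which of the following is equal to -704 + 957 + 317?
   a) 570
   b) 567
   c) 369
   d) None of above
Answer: a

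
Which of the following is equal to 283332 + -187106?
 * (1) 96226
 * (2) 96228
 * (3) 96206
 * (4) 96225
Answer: 1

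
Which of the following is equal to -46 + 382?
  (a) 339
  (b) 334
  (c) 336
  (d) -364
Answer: c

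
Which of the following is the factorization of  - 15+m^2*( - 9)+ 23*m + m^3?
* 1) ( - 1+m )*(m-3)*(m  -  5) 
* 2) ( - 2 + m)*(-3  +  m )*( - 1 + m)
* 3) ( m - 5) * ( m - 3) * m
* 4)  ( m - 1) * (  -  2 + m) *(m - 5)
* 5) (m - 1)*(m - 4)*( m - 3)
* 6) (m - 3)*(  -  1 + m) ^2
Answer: 1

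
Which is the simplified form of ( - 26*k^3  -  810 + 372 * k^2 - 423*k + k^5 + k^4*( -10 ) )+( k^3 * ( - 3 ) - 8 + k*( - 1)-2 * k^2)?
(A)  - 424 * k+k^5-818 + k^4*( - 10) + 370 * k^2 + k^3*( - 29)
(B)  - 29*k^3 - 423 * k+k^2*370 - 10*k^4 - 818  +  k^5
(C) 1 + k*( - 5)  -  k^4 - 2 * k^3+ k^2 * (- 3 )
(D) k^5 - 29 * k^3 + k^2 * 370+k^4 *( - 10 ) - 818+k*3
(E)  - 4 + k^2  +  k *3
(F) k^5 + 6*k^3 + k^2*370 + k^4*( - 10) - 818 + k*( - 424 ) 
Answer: A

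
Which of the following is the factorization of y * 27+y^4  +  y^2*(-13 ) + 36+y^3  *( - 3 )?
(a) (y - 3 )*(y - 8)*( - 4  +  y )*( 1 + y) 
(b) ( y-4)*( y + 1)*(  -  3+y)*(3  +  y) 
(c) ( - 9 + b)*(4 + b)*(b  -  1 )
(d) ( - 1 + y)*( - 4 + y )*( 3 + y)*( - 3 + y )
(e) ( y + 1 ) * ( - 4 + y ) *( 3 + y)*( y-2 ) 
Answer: b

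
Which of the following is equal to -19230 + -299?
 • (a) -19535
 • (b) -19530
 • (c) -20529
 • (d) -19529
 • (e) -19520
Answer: d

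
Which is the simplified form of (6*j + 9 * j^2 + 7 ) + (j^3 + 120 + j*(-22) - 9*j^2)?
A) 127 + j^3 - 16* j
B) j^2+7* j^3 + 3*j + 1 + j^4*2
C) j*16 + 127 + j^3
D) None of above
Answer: A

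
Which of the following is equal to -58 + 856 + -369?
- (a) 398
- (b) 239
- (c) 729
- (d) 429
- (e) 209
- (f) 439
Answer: d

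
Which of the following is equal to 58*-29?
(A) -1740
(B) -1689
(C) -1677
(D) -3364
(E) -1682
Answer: E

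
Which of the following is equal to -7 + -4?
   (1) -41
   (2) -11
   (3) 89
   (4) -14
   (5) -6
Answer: 2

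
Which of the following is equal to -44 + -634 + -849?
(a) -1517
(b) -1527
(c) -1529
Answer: b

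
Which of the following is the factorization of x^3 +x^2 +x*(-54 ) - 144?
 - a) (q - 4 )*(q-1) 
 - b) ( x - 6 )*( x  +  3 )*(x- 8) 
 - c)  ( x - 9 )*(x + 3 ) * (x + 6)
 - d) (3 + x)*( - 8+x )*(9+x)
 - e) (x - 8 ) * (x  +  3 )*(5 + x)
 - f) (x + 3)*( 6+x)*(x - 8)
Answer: f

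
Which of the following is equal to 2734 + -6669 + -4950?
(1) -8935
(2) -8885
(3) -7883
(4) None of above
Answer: 2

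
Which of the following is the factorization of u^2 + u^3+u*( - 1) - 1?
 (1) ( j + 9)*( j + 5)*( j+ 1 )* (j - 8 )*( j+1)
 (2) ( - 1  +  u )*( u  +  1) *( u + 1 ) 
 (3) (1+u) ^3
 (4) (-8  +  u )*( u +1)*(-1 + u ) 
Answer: 2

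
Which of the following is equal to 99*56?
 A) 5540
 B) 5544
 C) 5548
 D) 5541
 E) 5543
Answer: B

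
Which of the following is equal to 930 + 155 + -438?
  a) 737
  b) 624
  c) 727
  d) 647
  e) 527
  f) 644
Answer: d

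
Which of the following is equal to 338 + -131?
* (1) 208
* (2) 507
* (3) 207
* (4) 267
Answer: 3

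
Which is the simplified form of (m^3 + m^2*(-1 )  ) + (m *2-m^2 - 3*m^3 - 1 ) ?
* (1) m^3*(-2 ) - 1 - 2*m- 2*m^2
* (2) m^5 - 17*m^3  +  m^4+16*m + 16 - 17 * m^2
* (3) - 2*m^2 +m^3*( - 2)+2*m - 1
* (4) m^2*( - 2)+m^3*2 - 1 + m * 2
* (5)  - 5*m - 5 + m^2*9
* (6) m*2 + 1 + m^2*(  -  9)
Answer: 3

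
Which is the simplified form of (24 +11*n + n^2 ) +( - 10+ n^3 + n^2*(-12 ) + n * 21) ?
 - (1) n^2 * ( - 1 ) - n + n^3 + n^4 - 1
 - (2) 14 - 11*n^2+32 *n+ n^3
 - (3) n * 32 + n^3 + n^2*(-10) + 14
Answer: 2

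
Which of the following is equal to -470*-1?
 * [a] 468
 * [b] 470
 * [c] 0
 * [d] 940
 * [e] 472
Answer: b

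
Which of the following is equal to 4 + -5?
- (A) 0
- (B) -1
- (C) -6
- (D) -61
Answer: B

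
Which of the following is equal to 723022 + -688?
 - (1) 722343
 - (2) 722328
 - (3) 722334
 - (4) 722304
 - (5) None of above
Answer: 3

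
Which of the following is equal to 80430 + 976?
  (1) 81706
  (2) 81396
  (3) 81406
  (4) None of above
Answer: 3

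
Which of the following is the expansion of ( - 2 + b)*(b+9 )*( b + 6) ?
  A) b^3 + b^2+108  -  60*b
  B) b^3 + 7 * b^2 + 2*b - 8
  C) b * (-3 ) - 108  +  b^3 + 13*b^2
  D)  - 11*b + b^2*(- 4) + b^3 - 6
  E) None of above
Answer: E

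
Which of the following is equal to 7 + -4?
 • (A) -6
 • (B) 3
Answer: B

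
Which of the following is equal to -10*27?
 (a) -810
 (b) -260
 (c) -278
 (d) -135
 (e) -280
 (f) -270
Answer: f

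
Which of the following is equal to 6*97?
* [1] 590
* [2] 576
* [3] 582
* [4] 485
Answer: 3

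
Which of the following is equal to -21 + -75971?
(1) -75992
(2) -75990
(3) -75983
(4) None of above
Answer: 1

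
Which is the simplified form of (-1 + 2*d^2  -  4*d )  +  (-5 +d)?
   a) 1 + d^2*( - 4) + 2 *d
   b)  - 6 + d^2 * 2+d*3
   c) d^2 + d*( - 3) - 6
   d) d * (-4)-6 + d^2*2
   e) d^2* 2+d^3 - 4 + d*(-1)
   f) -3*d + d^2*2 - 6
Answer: f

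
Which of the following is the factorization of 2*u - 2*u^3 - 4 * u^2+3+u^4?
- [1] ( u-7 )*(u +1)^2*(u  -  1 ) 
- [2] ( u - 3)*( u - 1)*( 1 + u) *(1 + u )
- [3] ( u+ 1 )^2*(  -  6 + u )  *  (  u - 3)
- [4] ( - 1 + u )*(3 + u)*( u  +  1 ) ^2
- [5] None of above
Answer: 2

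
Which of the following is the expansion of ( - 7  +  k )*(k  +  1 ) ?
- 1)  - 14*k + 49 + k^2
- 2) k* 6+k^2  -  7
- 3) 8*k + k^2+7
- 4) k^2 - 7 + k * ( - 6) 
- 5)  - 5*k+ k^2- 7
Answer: 4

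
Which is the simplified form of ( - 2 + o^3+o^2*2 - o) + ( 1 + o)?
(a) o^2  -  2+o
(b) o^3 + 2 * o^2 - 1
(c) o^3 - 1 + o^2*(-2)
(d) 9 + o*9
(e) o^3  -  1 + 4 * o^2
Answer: b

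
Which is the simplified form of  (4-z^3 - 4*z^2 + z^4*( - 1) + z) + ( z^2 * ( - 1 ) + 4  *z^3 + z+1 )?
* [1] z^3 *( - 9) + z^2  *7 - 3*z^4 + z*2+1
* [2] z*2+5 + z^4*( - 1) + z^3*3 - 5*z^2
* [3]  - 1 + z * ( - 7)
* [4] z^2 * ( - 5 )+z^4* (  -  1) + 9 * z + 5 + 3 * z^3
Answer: 2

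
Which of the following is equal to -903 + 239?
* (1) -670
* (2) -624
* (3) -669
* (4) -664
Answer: 4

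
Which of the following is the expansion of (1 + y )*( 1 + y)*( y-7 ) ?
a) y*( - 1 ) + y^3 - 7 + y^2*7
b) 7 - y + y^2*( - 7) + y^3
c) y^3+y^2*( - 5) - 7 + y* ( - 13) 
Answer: c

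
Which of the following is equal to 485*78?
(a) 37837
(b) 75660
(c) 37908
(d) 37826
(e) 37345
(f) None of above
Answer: f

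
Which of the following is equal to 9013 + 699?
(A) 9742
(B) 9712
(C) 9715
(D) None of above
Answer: B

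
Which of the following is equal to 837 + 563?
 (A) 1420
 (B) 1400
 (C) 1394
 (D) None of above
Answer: B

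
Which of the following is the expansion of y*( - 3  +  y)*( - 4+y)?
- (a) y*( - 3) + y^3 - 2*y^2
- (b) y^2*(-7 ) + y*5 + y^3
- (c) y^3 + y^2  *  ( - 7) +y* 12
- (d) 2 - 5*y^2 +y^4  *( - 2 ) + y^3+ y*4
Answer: c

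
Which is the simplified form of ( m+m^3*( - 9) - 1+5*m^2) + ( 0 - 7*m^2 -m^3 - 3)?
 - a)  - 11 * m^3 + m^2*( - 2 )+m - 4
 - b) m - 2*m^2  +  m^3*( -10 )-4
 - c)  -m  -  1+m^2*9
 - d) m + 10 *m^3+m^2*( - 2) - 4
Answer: b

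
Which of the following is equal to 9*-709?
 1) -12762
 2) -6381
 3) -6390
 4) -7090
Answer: 2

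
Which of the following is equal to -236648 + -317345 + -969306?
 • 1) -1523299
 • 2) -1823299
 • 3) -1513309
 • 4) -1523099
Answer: 1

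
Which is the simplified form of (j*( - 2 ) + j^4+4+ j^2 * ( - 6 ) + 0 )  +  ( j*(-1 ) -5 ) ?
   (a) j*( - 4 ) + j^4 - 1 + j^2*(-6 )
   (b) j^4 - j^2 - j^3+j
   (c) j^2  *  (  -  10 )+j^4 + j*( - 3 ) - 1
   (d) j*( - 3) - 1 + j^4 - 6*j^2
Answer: d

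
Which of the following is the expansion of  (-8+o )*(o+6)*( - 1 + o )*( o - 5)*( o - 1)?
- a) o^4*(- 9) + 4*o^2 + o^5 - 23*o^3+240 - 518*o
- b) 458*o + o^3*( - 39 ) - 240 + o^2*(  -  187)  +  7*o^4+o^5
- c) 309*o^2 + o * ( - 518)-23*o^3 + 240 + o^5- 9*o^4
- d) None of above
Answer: c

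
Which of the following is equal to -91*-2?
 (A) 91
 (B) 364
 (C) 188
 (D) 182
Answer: D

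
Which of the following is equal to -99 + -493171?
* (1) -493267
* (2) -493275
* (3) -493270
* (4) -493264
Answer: 3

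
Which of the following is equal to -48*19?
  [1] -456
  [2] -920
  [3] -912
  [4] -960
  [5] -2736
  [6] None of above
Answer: 3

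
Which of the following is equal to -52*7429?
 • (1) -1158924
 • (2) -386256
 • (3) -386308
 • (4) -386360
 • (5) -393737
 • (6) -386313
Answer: 3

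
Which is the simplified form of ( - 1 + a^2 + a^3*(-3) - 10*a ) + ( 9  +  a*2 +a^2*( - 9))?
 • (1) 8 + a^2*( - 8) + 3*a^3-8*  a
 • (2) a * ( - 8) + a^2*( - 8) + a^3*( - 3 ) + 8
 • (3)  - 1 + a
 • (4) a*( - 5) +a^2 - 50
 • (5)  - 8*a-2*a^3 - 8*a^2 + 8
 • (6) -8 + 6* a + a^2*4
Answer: 2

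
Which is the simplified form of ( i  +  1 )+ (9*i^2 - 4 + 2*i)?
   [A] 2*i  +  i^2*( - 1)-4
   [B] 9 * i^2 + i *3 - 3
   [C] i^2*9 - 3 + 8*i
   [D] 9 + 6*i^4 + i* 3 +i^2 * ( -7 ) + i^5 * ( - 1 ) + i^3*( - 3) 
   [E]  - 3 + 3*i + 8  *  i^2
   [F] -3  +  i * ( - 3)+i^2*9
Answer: B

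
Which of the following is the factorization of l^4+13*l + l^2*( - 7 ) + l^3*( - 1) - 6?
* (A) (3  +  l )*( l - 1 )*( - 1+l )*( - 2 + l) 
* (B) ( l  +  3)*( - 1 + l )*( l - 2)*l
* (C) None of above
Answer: A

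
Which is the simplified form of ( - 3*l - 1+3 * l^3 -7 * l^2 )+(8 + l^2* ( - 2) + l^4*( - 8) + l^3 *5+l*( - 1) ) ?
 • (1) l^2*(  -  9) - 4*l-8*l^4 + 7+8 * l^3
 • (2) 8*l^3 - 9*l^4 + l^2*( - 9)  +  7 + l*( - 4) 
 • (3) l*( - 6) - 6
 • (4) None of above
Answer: 1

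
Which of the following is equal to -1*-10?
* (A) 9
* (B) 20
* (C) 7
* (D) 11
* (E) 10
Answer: E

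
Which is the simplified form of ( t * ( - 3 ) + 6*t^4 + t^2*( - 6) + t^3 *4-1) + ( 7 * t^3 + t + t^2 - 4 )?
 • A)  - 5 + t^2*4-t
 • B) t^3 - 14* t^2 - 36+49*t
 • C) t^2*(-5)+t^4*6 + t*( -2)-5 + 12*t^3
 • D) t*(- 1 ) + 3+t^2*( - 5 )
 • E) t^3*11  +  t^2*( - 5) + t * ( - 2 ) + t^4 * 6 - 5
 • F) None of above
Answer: E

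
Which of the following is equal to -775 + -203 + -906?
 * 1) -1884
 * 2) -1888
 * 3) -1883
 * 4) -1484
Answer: 1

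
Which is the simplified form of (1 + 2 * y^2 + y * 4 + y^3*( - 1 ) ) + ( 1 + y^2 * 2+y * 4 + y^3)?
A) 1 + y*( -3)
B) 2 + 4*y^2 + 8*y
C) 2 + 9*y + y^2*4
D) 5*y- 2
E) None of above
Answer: B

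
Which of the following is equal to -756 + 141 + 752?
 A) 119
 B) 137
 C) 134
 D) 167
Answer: B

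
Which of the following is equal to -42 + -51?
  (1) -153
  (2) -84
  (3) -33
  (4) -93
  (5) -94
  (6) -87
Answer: 4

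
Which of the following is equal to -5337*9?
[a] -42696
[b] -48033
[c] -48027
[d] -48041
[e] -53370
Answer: b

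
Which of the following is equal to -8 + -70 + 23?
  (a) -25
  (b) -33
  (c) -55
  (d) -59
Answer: c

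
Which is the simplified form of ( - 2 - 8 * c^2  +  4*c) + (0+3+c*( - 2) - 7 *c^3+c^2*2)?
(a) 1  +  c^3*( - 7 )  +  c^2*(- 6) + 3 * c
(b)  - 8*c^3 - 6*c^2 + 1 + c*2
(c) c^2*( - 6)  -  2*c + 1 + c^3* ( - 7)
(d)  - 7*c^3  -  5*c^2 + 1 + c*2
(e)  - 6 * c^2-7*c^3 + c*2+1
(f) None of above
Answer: e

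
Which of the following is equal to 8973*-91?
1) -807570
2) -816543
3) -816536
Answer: 2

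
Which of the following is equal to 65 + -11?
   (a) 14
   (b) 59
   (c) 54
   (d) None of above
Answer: c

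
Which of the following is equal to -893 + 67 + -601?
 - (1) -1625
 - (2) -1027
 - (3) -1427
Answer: 3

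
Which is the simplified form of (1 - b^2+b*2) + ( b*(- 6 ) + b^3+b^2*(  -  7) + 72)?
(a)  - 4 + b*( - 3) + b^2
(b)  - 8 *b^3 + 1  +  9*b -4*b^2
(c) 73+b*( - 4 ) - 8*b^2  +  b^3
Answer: c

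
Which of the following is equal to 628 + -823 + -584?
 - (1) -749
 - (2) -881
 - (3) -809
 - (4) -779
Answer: 4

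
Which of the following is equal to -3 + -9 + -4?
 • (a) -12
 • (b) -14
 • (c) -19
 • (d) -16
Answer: d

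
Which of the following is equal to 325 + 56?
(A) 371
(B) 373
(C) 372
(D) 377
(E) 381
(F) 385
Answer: E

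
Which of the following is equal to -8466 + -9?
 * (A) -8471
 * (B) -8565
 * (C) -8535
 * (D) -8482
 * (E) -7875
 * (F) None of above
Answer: F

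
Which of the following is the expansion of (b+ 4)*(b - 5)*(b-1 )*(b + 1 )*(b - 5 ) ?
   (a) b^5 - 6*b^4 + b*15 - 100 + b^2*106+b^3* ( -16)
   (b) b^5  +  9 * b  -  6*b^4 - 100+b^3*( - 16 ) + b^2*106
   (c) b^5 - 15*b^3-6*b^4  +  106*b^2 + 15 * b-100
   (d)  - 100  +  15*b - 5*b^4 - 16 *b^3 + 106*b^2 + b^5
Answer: a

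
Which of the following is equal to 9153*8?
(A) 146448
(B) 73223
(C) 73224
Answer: C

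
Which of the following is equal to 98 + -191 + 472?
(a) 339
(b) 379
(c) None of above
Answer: b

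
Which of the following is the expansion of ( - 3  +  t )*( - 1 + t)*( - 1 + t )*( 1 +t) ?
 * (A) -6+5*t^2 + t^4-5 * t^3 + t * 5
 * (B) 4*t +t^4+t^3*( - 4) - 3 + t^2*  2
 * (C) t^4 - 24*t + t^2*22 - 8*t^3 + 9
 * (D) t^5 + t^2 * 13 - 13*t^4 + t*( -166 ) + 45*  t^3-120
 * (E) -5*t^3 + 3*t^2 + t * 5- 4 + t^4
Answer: B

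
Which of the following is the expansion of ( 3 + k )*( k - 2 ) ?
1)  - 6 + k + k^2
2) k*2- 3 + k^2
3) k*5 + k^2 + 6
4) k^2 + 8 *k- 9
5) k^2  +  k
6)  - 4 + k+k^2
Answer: 1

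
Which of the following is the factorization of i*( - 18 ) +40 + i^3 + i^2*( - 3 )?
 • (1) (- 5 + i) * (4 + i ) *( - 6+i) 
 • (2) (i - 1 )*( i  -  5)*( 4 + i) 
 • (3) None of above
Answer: 3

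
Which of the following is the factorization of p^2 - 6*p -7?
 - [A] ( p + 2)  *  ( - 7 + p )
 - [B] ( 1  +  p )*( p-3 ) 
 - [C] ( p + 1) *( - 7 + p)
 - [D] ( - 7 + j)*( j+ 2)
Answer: C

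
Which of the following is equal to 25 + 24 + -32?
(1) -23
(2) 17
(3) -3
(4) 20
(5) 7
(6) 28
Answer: 2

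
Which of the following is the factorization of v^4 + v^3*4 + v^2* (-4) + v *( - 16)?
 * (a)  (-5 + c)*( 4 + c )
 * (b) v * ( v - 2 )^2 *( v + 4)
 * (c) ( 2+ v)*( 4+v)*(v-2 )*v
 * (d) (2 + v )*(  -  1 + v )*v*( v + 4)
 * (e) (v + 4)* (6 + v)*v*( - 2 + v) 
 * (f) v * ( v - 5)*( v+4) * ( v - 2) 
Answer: c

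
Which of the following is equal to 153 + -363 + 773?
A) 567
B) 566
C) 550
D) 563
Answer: D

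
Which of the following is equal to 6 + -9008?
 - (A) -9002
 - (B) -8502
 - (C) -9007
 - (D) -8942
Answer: A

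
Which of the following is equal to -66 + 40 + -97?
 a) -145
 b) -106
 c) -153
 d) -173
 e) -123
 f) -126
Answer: e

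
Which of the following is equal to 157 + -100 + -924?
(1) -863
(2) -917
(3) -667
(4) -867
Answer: 4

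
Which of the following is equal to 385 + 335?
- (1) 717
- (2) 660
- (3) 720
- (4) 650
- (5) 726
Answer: 3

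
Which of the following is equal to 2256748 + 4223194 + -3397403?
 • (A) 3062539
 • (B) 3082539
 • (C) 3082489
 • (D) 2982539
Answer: B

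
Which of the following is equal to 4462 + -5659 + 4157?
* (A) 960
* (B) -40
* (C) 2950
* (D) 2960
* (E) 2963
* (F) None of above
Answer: D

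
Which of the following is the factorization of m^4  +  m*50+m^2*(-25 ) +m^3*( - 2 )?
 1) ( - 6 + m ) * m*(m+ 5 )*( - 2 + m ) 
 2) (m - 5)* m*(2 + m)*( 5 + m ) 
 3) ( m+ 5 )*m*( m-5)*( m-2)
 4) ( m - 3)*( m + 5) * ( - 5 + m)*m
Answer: 3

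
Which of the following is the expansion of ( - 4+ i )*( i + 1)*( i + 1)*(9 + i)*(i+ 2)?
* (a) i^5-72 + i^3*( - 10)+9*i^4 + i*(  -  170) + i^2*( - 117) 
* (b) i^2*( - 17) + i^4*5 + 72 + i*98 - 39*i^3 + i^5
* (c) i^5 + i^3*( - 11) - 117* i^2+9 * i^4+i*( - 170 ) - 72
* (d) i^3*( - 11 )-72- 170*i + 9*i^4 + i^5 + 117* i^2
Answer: c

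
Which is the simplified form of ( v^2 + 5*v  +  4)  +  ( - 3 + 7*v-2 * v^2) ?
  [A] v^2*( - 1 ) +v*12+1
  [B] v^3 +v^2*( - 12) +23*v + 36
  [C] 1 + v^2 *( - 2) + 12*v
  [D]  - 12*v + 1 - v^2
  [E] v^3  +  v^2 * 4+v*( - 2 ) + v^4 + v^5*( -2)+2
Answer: A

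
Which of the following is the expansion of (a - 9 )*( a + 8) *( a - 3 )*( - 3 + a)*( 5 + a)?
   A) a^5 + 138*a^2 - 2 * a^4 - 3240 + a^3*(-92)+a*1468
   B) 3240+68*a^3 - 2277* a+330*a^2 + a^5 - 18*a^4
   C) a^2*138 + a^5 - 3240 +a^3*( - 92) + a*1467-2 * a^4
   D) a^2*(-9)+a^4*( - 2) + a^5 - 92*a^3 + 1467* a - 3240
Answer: C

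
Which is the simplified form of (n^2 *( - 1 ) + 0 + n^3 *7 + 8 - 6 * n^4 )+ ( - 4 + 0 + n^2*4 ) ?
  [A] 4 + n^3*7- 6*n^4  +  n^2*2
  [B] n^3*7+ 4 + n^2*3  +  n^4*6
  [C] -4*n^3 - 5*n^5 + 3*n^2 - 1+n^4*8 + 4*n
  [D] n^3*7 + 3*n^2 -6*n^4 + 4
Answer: D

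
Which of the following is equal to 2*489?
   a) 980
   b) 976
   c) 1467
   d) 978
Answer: d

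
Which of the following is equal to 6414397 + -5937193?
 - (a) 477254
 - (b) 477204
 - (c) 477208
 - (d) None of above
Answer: b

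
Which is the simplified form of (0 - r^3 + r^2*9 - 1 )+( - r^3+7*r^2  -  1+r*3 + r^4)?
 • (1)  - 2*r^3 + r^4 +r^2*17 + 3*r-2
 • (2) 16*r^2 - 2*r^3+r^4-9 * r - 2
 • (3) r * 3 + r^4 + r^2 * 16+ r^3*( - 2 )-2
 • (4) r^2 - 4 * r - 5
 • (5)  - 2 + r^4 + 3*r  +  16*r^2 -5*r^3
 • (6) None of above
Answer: 3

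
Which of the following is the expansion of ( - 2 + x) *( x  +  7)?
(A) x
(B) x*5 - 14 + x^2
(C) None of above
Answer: B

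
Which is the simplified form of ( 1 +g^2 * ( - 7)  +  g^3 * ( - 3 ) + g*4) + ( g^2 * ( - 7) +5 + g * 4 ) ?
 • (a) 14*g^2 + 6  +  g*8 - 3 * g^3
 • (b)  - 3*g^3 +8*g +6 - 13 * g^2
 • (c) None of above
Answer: c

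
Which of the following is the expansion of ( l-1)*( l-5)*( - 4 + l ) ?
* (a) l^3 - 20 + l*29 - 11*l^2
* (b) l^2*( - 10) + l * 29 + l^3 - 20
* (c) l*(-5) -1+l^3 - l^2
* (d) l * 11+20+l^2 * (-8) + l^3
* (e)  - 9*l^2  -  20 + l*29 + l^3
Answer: b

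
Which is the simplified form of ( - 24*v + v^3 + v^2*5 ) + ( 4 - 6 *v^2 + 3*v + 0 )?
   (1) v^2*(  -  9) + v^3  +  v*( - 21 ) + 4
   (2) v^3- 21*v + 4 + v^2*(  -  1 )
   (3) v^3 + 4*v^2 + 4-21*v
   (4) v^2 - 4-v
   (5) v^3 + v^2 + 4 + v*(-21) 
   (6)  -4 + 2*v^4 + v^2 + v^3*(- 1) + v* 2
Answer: 2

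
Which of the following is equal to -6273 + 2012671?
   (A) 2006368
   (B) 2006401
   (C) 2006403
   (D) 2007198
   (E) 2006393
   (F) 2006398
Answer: F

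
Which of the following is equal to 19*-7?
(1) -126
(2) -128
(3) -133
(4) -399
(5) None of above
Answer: 3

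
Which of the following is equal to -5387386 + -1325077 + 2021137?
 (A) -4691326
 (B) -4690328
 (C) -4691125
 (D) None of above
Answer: A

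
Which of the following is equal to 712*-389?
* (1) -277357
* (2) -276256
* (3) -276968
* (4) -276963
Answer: 3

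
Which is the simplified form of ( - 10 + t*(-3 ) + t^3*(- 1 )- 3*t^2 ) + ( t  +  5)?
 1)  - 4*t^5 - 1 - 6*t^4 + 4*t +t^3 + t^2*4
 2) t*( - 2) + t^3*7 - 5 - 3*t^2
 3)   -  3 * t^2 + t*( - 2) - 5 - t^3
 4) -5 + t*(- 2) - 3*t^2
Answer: 3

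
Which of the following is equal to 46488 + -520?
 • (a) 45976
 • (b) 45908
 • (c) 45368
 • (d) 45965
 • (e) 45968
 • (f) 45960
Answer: e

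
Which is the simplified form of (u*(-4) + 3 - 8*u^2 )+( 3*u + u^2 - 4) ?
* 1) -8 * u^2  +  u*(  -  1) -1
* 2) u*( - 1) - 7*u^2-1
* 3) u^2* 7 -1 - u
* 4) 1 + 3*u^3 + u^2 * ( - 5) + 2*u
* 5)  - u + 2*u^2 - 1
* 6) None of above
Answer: 2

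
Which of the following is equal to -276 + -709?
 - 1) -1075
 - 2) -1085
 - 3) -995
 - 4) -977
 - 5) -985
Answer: 5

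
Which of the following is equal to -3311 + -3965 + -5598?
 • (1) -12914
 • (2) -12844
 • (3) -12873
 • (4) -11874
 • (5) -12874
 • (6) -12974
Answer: 5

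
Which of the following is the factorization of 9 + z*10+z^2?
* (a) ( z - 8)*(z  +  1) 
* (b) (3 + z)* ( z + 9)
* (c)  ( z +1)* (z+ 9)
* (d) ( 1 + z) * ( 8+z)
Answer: c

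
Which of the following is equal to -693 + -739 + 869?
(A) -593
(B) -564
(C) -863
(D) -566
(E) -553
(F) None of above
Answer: F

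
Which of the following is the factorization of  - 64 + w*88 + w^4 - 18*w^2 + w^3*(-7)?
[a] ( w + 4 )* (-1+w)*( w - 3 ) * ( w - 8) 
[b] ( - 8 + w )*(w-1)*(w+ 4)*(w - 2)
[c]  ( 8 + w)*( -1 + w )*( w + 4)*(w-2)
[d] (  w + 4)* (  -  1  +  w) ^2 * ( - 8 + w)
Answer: b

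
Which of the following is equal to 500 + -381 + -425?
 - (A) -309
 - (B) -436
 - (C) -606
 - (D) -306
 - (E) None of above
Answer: D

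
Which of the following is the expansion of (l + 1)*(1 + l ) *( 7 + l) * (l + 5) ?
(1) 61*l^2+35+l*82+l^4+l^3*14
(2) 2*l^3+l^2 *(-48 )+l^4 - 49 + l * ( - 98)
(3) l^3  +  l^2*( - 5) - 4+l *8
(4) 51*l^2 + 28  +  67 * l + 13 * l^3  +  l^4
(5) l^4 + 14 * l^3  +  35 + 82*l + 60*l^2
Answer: 5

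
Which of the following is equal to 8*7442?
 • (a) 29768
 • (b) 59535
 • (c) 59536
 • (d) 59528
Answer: c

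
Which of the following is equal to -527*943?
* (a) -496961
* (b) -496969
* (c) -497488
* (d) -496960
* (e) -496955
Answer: a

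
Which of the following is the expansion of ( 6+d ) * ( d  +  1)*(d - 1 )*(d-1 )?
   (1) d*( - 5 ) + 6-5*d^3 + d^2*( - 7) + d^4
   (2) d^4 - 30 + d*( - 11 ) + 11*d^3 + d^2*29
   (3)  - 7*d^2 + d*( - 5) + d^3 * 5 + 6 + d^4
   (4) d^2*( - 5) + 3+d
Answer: 3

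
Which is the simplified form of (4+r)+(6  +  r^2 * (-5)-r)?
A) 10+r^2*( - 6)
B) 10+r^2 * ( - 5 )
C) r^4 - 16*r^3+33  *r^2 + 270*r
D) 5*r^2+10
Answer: B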